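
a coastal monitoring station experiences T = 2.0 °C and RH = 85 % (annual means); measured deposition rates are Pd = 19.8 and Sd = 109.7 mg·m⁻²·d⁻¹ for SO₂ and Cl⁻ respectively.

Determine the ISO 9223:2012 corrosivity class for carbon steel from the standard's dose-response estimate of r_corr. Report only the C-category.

C3

carbon steel: T≤10 °C ⇒ hinge +0.150·(2.0−10) = -1.2000
  sulphur-dioxide contribution → 13.78 μm/a
  chloride contribution → 33.61 μm/a
  ⇒ r_corr(carbon steel) = 47.39 μm/a
47.4 μm/a falls in (25, 50] for carbon steel → category C3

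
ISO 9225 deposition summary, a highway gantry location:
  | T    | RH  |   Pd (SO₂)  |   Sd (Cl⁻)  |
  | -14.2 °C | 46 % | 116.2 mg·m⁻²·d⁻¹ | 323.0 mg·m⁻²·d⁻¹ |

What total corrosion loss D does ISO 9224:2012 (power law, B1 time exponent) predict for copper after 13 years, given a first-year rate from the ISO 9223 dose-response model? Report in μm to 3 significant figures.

copper: temperature factor f = +0.126·(-24.2) = -3.0492
  Pd branch = 0.0053·Pd^0.26·e^(0.059·RH+f) = 0.01305 μm/a
  Sd branch = 0.01025·Sd^0.27·e^(0.036·RH+0.049·T) = 0.1274 μm/a
  r_corr = 0.01305 + 0.1274 = 0.1405 μm/a
Long-term exponent b (ISO 9224 Table 2, B1) = 0.667
  D(13) = 0.1405 × 13^0.667 = 0.1405 × 5.534 = 0.7773 μm

D(13) = 0.777 μm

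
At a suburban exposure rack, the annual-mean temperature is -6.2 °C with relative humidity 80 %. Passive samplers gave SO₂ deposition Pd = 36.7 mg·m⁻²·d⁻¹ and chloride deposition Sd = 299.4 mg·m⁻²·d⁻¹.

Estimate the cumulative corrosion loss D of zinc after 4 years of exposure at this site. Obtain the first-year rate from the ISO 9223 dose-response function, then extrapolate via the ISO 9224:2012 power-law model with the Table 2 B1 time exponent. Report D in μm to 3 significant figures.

D(4) = 5.72 μm

zinc: f(T) = +0.038·(T−10) [T≤10 °C] = -0.6156
  Pd branch = 0.0129·Pd^0.44·e^(0.046·RH+f) = 1.349 μm/a
  Cl⁻ term: 0.0175·299.4^0.57·exp(0.008·80+0.085·-6.2) = 0.5053
  r_corr = 1.349 + 0.5053 = 1.854 μm/a
ISO 9224: D(t) = r_corr · t^b with b = 0.813 (zinc, B1)
  D(4) = 1.854 × 4^0.813 = 1.854 × 3.087 = 5.722 μm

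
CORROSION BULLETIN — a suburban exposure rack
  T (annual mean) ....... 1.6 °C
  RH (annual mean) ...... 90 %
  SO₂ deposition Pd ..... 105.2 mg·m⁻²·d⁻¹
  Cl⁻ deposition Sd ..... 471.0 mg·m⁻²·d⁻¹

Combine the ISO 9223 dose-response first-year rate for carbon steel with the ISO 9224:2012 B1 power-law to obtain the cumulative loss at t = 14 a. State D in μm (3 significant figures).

carbon steel: T≤10 °C ⇒ hinge +0.150·(1.6−10) = -1.2600
  Pd branch = 1.77·Pd^0.52·e^(0.02·RH+f) = 34.19 μm/a
  Sd branch = 0.102·Sd^0.62·e^(0.033·RH+0.04·T) = 96.28 μm/a
  sum: 34.19 + 96.28 → r_corr = 130.5 μm/a
ISO 9224: D(t) = r_corr · t^b with b = 0.523 (carbon steel, B1)
  D(14) = 130.5 × 14^0.523 = 130.5 × 3.976 = 518.7 μm

D(14) = 519 μm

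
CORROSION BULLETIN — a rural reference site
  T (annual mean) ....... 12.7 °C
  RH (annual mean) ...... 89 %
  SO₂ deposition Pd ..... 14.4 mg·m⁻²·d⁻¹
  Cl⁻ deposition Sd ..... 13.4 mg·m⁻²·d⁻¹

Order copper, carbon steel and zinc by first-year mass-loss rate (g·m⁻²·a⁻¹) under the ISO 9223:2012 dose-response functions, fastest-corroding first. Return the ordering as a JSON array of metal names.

["carbon steel", "copper", "zinc"]

copper: temperature factor f = -0.080·(2.7) = -0.2160
  SO₂ term: 0.0053·14.4^0.26·exp(0.059·89-0.2160) = 1.63
  Sd branch = 0.01025·Sd^0.27·e^(0.036·RH+0.049·T) = 0.9479 μm/a
  r_corr = 1.63 + 0.9479 = 2.578 μm/a
  mass loss = 2.578 μm/a × 8.96 g/cm³ = 23.1 g·m⁻²·a⁻¹
carbon steel: T>10 °C ⇒ hinge -0.054·(12.7−10) = -0.1458
  SO₂ term: 1.77·14.4^0.52·exp(0.02·89-0.1458) = 36.31
  Sd branch = 0.102·Sd^0.62·e^(0.033·RH+0.04·T) = 15.98 μm/a
  sum: 36.31 + 15.98 → r_corr = 52.29 μm/a
  mass loss = 52.29 μm/a × 7.85 g/cm³ = 410.5 g·m⁻²·a⁻¹
zinc: temperature factor f = -0.071·(2.7) = -0.1917
  SO₂ term: 0.0129·14.4^0.44·exp(0.046·89-0.1917) = 2.065
  Sd branch = 0.0175·Sd^0.57·e^(0.008·RH+0.085·T) = 0.4608 μm/a
  sum: 2.065 + 0.4608 → r_corr = 2.526 μm/a
  mass loss = 2.526 μm/a × 7.14 g/cm³ = 18.04 g·m⁻²·a⁻¹
Ordering by g·m⁻²·a⁻¹: carbon steel (410) > copper (23.1) > zinc (18)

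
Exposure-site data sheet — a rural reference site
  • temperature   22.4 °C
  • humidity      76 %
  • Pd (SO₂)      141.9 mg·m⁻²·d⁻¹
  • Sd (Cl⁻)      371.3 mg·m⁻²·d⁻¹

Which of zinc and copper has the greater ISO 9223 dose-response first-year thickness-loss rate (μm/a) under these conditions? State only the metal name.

zinc: temperature factor f = -0.071·(12.4) = -0.8804
  sulphur-dioxide contribution → 1.561 μm/a
  chloride contribution → 6.291 μm/a
  total first-year rate 7.852 μm/a
copper: T>10 °C ⇒ hinge -0.080·(22.4−10) = -0.9920
  sulphur-dioxide contribution → 0.6315 μm/a
  chloride contribution → 2.341 μm/a
  ⇒ r_corr(copper) = 2.973 μm/a
Ordering by μm/a: zinc (7.85) > copper (2.97)

zinc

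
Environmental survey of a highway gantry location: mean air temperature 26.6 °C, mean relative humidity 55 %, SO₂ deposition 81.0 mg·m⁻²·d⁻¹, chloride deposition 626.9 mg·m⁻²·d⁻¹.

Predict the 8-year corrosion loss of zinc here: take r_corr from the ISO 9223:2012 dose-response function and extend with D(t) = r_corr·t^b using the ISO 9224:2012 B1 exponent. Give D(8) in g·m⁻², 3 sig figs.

zinc: T>10 °C ⇒ hinge -0.071·(26.6−10) = -1.1786
  sulphur-dioxide contribution → 0.3445 μm/a
  chloride contribution → 10.24 μm/a
  ⇒ r_corr(zinc) = 10.59 μm/a
ISO 9224: D(t) = r_corr · t^b with b = 0.813 (zinc, B1)
  D(8) = 10.59 × 8^0.813 = 10.59 × 5.423 = 57.42 μm
  Mass loss = 57.42 μm × 7.14 g/cm³ = 410 g·m⁻²

D(8) = 410 g·m⁻²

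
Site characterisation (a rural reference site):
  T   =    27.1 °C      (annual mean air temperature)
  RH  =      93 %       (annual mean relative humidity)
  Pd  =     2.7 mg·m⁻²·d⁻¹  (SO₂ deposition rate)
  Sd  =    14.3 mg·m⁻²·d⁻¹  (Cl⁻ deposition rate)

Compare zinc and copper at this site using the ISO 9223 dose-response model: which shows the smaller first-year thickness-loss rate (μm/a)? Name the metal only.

zinc

zinc: T>10 °C ⇒ hinge -0.071·(27.1−10) = -1.2141
  Pd branch = 0.0129·Pd^0.44·e^(0.046·RH+f) = 0.4276 μm/a
  Cl⁻ term: 0.0175·14.3^0.57·exp(0.008·93+0.085·27.1) = 1.679
  r_corr = 0.4276 + 1.679 = 2.107 μm/a
copper: temperature factor f = -0.080·(17.1) = -1.3680
  SO₂ term: 0.0053·2.7^0.26·exp(0.059·93-1.3680) = 0.422
  Sd branch = 0.01025·Sd^0.27·e^(0.036·RH+0.049·T) = 2.256 μm/a
  sum: 0.422 + 2.256 → r_corr = 2.678 μm/a
Ordering by μm/a: copper (2.68) > zinc (2.11)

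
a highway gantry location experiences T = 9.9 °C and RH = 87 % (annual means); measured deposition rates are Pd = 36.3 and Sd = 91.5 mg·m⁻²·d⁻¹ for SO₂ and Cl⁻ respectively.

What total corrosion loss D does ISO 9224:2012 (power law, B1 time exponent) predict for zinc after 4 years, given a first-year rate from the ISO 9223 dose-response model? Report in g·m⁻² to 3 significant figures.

D(4) = 98.8 g·m⁻²

zinc: T≤10 °C ⇒ hinge +0.038·(9.9−10) = -0.0038
  Pd branch = 0.0129·Pd^0.44·e^(0.046·RH+f) = 3.415 μm/a
  Sd branch = 0.0175·Sd^0.57·e^(0.008·RH+0.085·T) = 1.069 μm/a
  r_corr = 3.415 + 1.069 = 4.483 μm/a
Power-law: D(4) = r_corr · 4^0.813
  D(4) = 4.483 × 4^0.813 = 4.483 × 3.087 = 13.84 μm
  Mass loss = 13.84 μm × 7.14 g/cm³ = 98.8 g·m⁻²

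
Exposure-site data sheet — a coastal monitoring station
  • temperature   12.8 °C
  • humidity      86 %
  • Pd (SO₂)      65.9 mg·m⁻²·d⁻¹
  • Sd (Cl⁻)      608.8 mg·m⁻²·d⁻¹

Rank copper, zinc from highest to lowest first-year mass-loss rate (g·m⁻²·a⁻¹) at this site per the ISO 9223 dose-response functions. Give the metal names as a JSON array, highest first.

["zinc", "copper"]

copper: temperature factor f = -0.080·(2.8) = -0.2240
  sulphur-dioxide contribution → 2.011 μm/a
  chloride contribution → 2.396 μm/a
  total first-year rate 4.408 μm/a
  mass loss = 4.408 μm/a × 8.96 g/cm³ = 39.49 g·m⁻²·a⁻¹
zinc: temperature factor f = -0.071·(2.8) = -0.1988
  sulphur-dioxide contribution → 3.488 μm/a
  chloride contribution → 3.995 μm/a
  ⇒ r_corr(zinc) = 7.483 μm/a
  mass loss = 7.483 μm/a × 7.14 g/cm³ = 53.43 g·m⁻²·a⁻¹
Ordering by g·m⁻²·a⁻¹: zinc (53.4) > copper (39.5)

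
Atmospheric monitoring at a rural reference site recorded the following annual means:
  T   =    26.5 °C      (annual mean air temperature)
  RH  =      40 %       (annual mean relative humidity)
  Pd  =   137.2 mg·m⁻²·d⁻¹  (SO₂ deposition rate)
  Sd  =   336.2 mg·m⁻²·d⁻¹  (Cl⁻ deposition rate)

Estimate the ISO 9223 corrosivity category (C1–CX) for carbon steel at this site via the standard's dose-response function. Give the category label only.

carbon steel: temperature factor f = -0.054·(16.5) = -0.8910
  SO₂ term: 1.77·137.2^0.52·exp(0.02·40-0.8910) = 20.89
  Cl⁻ term: 0.102·336.2^0.62·exp(0.033·40+0.04·26.5) = 40.62
  sum: 20.89 + 40.62 → r_corr = 61.5 μm/a
Category bounds: 50…80 μm/a bracket r_corr ⇒ C4

C4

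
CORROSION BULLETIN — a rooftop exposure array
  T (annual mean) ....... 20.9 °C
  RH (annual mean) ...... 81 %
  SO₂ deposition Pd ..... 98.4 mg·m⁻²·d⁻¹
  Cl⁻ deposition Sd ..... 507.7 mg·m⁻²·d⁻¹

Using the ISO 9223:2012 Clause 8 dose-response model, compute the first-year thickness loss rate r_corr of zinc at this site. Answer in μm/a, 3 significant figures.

zinc: T>10 °C ⇒ hinge -0.071·(20.9−10) = -0.7739
  sulphur-dioxide contribution → 1.86 μm/a
  chloride contribution → 6.889 μm/a
  total first-year rate 8.75 μm/a

r_corr = 8.75 μm/a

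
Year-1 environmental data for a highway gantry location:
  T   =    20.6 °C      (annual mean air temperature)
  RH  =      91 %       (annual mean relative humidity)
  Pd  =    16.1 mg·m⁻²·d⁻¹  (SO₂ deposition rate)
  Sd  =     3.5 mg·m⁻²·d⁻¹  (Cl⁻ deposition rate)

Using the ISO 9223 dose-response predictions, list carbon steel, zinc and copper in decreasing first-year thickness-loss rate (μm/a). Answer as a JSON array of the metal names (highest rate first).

carbon steel: temperature factor f = -0.054·(10.6) = -0.5724
  sulphur-dioxide contribution → 26.14 μm/a
  chloride contribution → 10.19 μm/a
  ⇒ r_corr(carbon steel) = 36.33 μm/a
zinc: temperature factor f = -0.071·(10.6) = -0.7526
  sulphur-dioxide contribution → 1.357 μm/a
  chloride contribution → 0.4264 μm/a
  total first-year rate 1.784 μm/a
copper: T>10 °C ⇒ hinge -0.080·(20.6−10) = -0.8480
  sulphur-dioxide contribution → 1.003 μm/a
  chloride contribution → 1.044 μm/a
  ⇒ r_corr(copper) = 2.048 μm/a
Ordering by μm/a: carbon steel (36.3) > copper (2.05) > zinc (1.78)

["carbon steel", "copper", "zinc"]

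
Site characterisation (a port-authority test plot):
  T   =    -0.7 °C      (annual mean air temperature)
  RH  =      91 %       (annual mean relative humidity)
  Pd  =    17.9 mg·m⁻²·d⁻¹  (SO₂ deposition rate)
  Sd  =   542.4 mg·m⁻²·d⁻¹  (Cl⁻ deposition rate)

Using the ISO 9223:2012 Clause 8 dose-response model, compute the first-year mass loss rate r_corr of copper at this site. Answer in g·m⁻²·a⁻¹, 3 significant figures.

copper: T≤10 °C ⇒ hinge +0.126·(-0.7−10) = -1.3482
  SO₂ term: 0.0053·17.9^0.26·exp(0.059·91-1.3482) = 0.6255
  Cl⁻ term: 0.01025·542.4^0.27·exp(0.036·91+0.049·-0.7) = 1.435
  r_corr = 0.6255 + 1.435 = 2.06 μm/a
Convert to mass loss: 2.06 μm/a × 8.96 g/cm³ = 18.46 g·m⁻²·a⁻¹

r_corr = 18.5 g·m⁻²·a⁻¹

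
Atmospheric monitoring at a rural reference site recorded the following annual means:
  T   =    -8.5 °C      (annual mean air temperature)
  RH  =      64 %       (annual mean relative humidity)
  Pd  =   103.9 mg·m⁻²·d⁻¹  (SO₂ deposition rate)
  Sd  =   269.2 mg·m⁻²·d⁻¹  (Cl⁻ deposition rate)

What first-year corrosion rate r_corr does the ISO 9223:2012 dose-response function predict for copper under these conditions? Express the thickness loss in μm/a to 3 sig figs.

copper: temperature factor f = +0.126·(-18.5) = -2.3310
  Pd branch = 0.0053·Pd^0.26·e^(0.059·RH+f) = 0.07519 μm/a
  Cl⁻ term: 0.01025·269.2^0.27·exp(0.036·64+0.049·-8.5) = 0.3066
  sum: 0.07519 + 0.3066 → r_corr = 0.3818 μm/a

r_corr = 0.382 μm/a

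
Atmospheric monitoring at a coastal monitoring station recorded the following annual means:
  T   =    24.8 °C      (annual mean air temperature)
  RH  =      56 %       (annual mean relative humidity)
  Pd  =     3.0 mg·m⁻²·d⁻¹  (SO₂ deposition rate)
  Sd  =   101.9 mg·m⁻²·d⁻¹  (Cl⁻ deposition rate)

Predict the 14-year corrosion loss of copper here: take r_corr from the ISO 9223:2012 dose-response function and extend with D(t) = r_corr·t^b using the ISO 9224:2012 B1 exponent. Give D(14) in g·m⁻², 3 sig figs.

D(14) = 50.2 g·m⁻²

copper: f(T) = -0.080·(T−10) [T>10 °C] = -1.1840
  Pd branch = 0.0053·Pd^0.26·e^(0.059·RH+f) = 0.05875 μm/a
  Cl⁻ term: 0.01025·101.9^0.27·exp(0.036·56+0.049·24.8) = 0.9041
  r_corr = 0.05875 + 0.9041 = 0.9629 μm/a
Long-term exponent b (ISO 9224 Table 2, B1) = 0.667
  D(14) = 0.9629 × 14^0.667 = 0.9629 × 5.814 = 5.598 μm
  Mass loss = 5.598 μm × 8.96 g/cm³ = 50.16 g·m⁻²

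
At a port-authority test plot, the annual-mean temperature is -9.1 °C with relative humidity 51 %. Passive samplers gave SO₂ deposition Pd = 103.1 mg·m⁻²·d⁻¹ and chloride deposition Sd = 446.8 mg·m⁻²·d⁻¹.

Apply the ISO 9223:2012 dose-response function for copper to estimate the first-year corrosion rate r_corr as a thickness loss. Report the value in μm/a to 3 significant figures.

copper: temperature factor f = +0.126·(-19.1) = -2.4066
  SO₂ term: 0.0053·103.1^0.26·exp(0.059·51-2.4066) = 0.03231
  Sd branch = 0.01025·Sd^0.27·e^(0.036·RH+0.049·T) = 0.2138 μm/a
  r_corr = 0.03231 + 0.2138 = 0.2461 μm/a

r_corr = 0.246 μm/a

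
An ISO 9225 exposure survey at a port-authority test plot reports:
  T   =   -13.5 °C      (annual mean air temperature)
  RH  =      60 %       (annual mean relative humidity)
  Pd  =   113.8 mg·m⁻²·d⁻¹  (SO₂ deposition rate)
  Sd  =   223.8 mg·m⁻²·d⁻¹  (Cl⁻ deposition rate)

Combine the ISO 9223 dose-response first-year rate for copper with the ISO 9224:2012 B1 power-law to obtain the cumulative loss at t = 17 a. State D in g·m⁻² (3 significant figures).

D(17) = 13.6 g·m⁻²

copper: f(T) = +0.126·(T−10) [T≤10 °C] = -2.9610
  Pd branch = 0.0053·Pd^0.26·e^(0.059·RH+f) = 0.03238 μm/a
  Sd branch = 0.01025·Sd^0.27·e^(0.036·RH+0.049·T) = 0.1977 μm/a
  sum: 0.03238 + 0.1977 → r_corr = 0.2301 μm/a
Power-law: D(17) = r_corr · 17^0.667
  D(17) = 0.2301 × 17^0.667 = 0.2301 × 6.618 = 1.523 μm
  Mass loss = 1.523 μm × 8.96 g/cm³ = 13.64 g·m⁻²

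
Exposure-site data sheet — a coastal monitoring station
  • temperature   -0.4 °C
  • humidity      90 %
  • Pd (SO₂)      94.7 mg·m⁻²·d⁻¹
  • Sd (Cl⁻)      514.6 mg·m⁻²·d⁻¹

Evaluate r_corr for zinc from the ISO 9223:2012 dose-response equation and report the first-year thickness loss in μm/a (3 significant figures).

zinc: temperature factor f = +0.038·(-10.4) = -0.3952
  Pd branch = 0.0129·Pd^0.44·e^(0.046·RH+f) = 4.041 μm/a
  Sd branch = 0.0175·Sd^0.57·e^(0.008·RH+0.085·T) = 1.22 μm/a
  sum: 4.041 + 1.22 → r_corr = 5.262 μm/a

r_corr = 5.26 μm/a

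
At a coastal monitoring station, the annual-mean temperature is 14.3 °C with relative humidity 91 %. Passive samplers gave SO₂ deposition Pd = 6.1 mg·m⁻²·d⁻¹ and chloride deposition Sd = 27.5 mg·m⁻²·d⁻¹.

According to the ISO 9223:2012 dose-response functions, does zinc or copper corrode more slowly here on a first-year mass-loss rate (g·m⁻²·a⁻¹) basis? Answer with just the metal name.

zinc

zinc: f(T) = -0.071·(T−10) [T>10 °C] = -0.3053
  Pd branch = 0.0129·Pd^0.44·e^(0.046·RH+f) = 1.385 μm/a
  Sd branch = 0.0175·Sd^0.57·e^(0.008·RH+0.085·T) = 0.8082 μm/a
  sum: 1.385 + 0.8082 → r_corr = 2.193 μm/a
  mass loss = 2.193 μm/a × 7.14 g/cm³ = 15.66 g·m⁻²·a⁻¹
copper: f(T) = -0.080·(T−10) [T>10 °C] = -0.3440
  Pd branch = 0.0053·Pd^0.26·e^(0.059·RH+f) = 1.291 μm/a
  Sd branch = 0.01025·Sd^0.27·e^(0.036·RH+0.049·T) = 1.338 μm/a
  sum: 1.291 + 1.338 → r_corr = 2.628 μm/a
  mass loss = 2.628 μm/a × 8.96 g/cm³ = 23.55 g·m⁻²·a⁻¹
Ordering by g·m⁻²·a⁻¹: copper (23.6) > zinc (15.7)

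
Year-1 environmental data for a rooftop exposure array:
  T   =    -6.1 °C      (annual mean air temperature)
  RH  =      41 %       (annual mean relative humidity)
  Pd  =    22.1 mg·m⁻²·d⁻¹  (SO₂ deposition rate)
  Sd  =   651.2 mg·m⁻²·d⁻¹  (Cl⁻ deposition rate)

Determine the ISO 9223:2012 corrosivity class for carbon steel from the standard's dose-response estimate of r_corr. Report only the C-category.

C2

carbon steel: temperature factor f = +0.150·(-16.1) = -2.4150
  Pd branch = 1.77·Pd^0.52·e^(0.02·RH+f) = 1.796 μm/a
  Cl⁻ term: 0.102·651.2^0.62·exp(0.033·41+0.04·-6.1) = 17.17
  r_corr = 1.796 + 17.17 = 18.96 μm/a
Category bounds: 1.3…25 μm/a bracket r_corr ⇒ C2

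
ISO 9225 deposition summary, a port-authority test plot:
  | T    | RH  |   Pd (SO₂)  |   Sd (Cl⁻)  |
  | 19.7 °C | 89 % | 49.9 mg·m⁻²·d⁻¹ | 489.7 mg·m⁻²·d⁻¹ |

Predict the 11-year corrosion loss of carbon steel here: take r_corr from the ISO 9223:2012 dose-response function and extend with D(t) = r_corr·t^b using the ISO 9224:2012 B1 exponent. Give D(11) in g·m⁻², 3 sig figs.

carbon steel: T>10 °C ⇒ hinge -0.054·(19.7−10) = -0.5238
  Pd branch = 1.77·Pd^0.52·e^(0.02·RH+f) = 47.48 μm/a
  Cl⁻ term: 0.102·489.7^0.62·exp(0.033·89+0.04·19.7) = 196.8
  sum: 47.48 + 196.8 → r_corr = 244.3 μm/a
Long-term exponent b (ISO 9224 Table 2, B1) = 0.523
  D(11) = 244.3 × 11^0.523 = 244.3 × 3.505 = 856.3 μm
  Mass loss = 856.3 μm × 7.85 g/cm³ = 6722 g·m⁻²

D(11) = 6.72e+03 g·m⁻²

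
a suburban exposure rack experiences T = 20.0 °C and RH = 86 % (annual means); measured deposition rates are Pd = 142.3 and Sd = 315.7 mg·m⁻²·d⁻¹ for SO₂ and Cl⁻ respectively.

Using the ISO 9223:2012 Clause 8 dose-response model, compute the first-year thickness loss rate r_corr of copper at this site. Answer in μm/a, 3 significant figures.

r_corr = 4.24 μm/a

copper: temperature factor f = -0.080·(10.0) = -0.8000
  sulphur-dioxide contribution → 1.381 μm/a
  chloride contribution → 2.856 μm/a
  ⇒ r_corr(copper) = 4.237 μm/a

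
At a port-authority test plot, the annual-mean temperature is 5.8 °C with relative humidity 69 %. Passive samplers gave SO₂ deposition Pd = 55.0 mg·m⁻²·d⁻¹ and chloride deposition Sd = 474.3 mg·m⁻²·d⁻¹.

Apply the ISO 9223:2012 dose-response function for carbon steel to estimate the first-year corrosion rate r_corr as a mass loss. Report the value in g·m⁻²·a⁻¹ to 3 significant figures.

carbon steel: f(T) = +0.150·(T−10) [T≤10 °C] = -0.6300
  Pd branch = 1.77·Pd^0.52·e^(0.02·RH+f) = 30.11 μm/a
  Sd branch = 0.102·Sd^0.62·e^(0.033·RH+0.04·T) = 57.2 μm/a
  sum: 30.11 + 57.2 → r_corr = 87.31 μm/a
Convert to mass loss: 87.31 μm/a × 7.85 g/cm³ = 685.4 g·m⁻²·a⁻¹

r_corr = 685 g·m⁻²·a⁻¹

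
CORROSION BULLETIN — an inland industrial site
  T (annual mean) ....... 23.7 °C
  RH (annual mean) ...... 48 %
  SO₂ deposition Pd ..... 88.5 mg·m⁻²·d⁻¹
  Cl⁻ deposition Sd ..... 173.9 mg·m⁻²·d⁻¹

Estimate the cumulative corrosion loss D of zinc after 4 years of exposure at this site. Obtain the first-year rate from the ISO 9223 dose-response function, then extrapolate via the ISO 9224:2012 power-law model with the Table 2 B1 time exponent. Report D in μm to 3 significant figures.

zinc: temperature factor f = -0.071·(13.7) = -0.9727
  sulphur-dioxide contribution → 0.319 μm/a
  chloride contribution → 3.645 μm/a
  ⇒ r_corr(zinc) = 3.964 μm/a
Power-law: D(4) = r_corr · 4^0.813
  D(4) = 3.964 × 4^0.813 = 3.964 × 3.087 = 12.23 μm

D(4) = 12.2 μm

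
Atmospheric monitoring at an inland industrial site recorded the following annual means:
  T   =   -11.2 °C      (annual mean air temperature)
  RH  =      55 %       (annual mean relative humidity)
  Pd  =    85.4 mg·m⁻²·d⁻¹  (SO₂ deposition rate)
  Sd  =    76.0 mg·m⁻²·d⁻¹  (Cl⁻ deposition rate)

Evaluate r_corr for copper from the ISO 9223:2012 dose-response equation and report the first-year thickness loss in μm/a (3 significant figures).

r_corr = 0.168 μm/a

copper: T≤10 °C ⇒ hinge +0.126·(-11.2−10) = -2.6712
  SO₂ term: 0.0053·85.4^0.26·exp(0.059·55-2.6712) = 0.0299
  Sd branch = 0.01025·Sd^0.27·e^(0.036·RH+0.049·T) = 0.1381 μm/a
  sum: 0.0299 + 0.1381 → r_corr = 0.168 μm/a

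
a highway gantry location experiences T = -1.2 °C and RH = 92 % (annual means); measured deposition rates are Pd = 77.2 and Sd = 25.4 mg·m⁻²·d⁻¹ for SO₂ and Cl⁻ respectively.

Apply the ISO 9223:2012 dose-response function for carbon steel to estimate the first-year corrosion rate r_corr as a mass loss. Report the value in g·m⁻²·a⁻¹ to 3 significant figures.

carbon steel: f(T) = +0.150·(T−10) [T≤10 °C] = -1.6800
  Pd branch = 1.77·Pd^0.52·e^(0.02·RH+f) = 19.91 μm/a
  Cl⁻ term: 0.102·25.4^0.62·exp(0.033·92+0.04·-1.2) = 15.04
  sum: 19.91 + 15.04 → r_corr = 34.95 μm/a
Convert to mass loss: 34.95 μm/a × 7.85 g/cm³ = 274.3 g·m⁻²·a⁻¹

r_corr = 274 g·m⁻²·a⁻¹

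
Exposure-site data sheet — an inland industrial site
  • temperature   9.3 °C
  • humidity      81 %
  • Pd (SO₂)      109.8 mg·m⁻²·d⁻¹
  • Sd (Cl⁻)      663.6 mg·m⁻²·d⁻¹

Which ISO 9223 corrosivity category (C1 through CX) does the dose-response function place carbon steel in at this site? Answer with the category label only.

CX

carbon steel: T≤10 °C ⇒ hinge +0.150·(9.3−10) = -0.1050
  Pd branch = 1.77·Pd^0.52·e^(0.02·RH+f) = 92.69 μm/a
  Cl⁻ term: 0.102·663.6^0.62·exp(0.033·81+0.04·9.3) = 120.4
  r_corr = 92.69 + 120.4 = 213.1 μm/a
213 μm/a falls in (200, 700] for carbon steel → category CX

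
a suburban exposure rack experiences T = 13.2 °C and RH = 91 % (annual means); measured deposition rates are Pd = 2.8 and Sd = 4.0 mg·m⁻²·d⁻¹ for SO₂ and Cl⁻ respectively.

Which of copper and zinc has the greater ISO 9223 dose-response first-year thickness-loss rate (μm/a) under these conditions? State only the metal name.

copper: temperature factor f = -0.080·(3.2) = -0.2560
  SO₂ term: 0.0053·2.8^0.26·exp(0.059·91-0.2560) = 1.151
  Cl⁻ term: 0.01025·4.0^0.27·exp(0.036·91+0.049·13.2) = 0.7532
  sum: 1.151 + 0.7532 → r_corr = 1.904 μm/a
zinc: temperature factor f = -0.071·(3.2) = -0.2272
  Pd branch = 0.0129·Pd^0.44·e^(0.046·RH+f) = 1.063 μm/a
  Sd branch = 0.0175·Sd^0.57·e^(0.008·RH+0.085·T) = 0.2453 μm/a
  r_corr = 1.063 + 0.2453 = 1.308 μm/a
Ordering by μm/a: copper (1.9) > zinc (1.31)

copper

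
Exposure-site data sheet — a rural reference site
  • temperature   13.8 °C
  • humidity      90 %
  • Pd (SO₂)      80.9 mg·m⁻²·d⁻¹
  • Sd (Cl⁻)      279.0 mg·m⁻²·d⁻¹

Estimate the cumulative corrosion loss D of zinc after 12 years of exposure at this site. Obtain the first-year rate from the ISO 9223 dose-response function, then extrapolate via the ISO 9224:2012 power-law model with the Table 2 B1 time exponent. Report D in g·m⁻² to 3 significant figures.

zinc: temperature factor f = -0.071·(3.8) = -0.2698
  Pd branch = 0.0129·Pd^0.44·e^(0.046·RH+f) = 4.275 μm/a
  Cl⁻ term: 0.0175·279.0^0.57·exp(0.008·90+0.085·13.8) = 2.878
  sum: 4.275 + 2.878 → r_corr = 7.153 μm/a
Power-law: D(12) = r_corr · 12^0.813
  D(12) = 7.153 × 12^0.813 = 7.153 × 7.54 = 53.93 μm
  Mass loss = 53.93 μm × 7.14 g/cm³ = 385.1 g·m⁻²

D(12) = 385 g·m⁻²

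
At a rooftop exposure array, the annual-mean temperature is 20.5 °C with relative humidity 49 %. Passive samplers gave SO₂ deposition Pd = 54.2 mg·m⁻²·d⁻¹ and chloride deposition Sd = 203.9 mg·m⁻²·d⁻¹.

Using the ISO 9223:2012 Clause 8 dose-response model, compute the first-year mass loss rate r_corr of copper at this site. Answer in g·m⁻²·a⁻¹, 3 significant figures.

copper: T>10 °C ⇒ hinge -0.080·(20.5−10) = -0.8400
  SO₂ term: 0.0053·54.2^0.26·exp(0.059·49-0.8400) = 0.1164
  Cl⁻ term: 0.01025·203.9^0.27·exp(0.036·49+0.049·20.5) = 0.6865
  sum: 0.1164 + 0.6865 → r_corr = 0.8028 μm/a
Convert to mass loss: 0.8028 μm/a × 8.96 g/cm³ = 7.193 g·m⁻²·a⁻¹

r_corr = 7.19 g·m⁻²·a⁻¹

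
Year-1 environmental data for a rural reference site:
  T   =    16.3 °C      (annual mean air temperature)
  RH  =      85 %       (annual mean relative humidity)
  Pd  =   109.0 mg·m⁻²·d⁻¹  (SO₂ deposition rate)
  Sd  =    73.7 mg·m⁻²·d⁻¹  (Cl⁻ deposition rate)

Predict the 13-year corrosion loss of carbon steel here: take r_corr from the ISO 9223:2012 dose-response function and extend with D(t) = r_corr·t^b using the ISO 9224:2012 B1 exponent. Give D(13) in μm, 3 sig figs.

carbon steel: temperature factor f = -0.054·(6.3) = -0.3402
  sulphur-dioxide contribution → 79.07 μm/a
  chloride contribution → 46.54 μm/a
  ⇒ r_corr(carbon steel) = 125.6 μm/a
ISO 9224: D(t) = r_corr · t^b with b = 0.523 (carbon steel, B1)
  D(13) = 125.6 × 13^0.523 = 125.6 × 3.825 = 480.4 μm

D(13) = 480 μm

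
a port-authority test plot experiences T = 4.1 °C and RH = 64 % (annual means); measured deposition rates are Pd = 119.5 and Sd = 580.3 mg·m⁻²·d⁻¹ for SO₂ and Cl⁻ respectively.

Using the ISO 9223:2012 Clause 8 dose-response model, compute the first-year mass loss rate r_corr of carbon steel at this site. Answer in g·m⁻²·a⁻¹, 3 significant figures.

carbon steel: T≤10 °C ⇒ hinge +0.150·(4.1−10) = -0.8850
  SO₂ term: 1.77·119.5^0.52·exp(0.02·64-0.8850) = 31.6
  Cl⁻ term: 0.102·580.3^0.62·exp(0.033·64+0.04·4.1) = 51.35
  r_corr = 31.6 + 51.35 = 82.95 μm/a
Convert to mass loss: 82.95 μm/a × 7.85 g/cm³ = 651.2 g·m⁻²·a⁻¹

r_corr = 651 g·m⁻²·a⁻¹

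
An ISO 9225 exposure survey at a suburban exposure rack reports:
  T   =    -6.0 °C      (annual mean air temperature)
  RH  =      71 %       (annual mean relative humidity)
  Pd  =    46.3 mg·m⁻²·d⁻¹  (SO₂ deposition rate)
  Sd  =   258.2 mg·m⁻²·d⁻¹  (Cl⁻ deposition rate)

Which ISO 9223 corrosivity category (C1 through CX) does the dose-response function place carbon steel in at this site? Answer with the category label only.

C3

carbon steel: f(T) = +0.150·(T−10) [T≤10 °C] = -2.4000
  SO₂ term: 1.77·46.3^0.52·exp(0.02·71-2.4000) = 4.881
  Cl⁻ term: 0.102·258.2^0.62·exp(0.033·71+0.04·-6.0) = 26.14
  r_corr = 4.881 + 26.14 = 31.02 μm/a
Category bounds: 25…50 μm/a bracket r_corr ⇒ C3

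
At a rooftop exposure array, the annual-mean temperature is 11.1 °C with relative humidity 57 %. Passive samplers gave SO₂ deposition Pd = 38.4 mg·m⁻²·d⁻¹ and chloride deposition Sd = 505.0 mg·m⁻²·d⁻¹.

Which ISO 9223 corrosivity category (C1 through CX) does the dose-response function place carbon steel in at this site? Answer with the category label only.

C5

carbon steel: temperature factor f = -0.054·(1.1) = -0.0594
  sulphur-dioxide contribution → 34.76 μm/a
  chloride contribution → 49.47 μm/a
  total first-year rate 84.24 μm/a
Category bounds: 80…200 μm/a bracket r_corr ⇒ C5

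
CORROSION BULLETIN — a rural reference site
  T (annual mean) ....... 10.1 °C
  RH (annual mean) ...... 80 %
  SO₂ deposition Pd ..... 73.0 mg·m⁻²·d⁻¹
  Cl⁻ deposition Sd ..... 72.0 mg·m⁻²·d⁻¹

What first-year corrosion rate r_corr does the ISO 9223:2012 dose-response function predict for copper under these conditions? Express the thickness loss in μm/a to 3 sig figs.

copper: T>10 °C ⇒ hinge -0.080·(10.1−10) = -0.0080
  sulphur-dioxide contribution → 1.799 μm/a
  chloride contribution → 0.9504 μm/a
  ⇒ r_corr(copper) = 2.75 μm/a

r_corr = 2.75 μm/a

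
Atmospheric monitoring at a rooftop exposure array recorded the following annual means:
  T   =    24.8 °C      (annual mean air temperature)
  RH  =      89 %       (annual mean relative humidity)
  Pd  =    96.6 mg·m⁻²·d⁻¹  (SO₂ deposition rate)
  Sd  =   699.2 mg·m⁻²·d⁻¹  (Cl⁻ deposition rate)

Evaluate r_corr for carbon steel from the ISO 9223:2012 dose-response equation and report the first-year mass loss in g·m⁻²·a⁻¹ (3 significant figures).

carbon steel: f(T) = -0.054·(T−10) [T>10 °C] = -0.7992
  Pd branch = 1.77·Pd^0.52·e^(0.02·RH+f) = 50.83 μm/a
  Sd branch = 0.102·Sd^0.62·e^(0.033·RH+0.04·T) = 301 μm/a
  sum: 50.83 + 301 → r_corr = 351.9 μm/a
Convert to mass loss: 351.9 μm/a × 7.85 g/cm³ = 2762 g·m⁻²·a⁻¹

r_corr = 2.76e+03 g·m⁻²·a⁻¹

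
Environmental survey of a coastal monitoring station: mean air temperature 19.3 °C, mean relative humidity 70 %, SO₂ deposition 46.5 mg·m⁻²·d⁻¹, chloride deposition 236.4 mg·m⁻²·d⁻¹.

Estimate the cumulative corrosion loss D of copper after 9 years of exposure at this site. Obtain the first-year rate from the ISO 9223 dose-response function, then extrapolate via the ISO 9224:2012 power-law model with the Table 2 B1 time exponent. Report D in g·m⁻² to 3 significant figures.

copper: T>10 °C ⇒ hinge -0.080·(19.3−10) = -0.7440
  Pd branch = 0.0053·Pd^0.26·e^(0.059·RH+f) = 0.4249 μm/a
  Sd branch = 0.01025·Sd^0.27·e^(0.036·RH+0.049·T) = 1.435 μm/a
  sum: 0.4249 + 1.435 → r_corr = 1.86 μm/a
Long-term exponent b (ISO 9224 Table 2, B1) = 0.667
  D(9) = 1.86 × 9^0.667 = 1.86 × 4.33 = 8.052 μm
  Mass loss = 8.052 μm × 8.96 g/cm³ = 72.14 g·m⁻²

D(9) = 72.1 g·m⁻²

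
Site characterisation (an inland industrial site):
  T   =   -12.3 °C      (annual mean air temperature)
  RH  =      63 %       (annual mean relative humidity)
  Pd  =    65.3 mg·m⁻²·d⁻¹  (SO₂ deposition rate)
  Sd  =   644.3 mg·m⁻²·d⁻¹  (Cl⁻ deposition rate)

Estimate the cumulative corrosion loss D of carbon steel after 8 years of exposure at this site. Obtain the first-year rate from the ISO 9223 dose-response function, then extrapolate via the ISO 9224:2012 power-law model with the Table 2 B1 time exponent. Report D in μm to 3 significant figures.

carbon steel: T≤10 °C ⇒ hinge +0.150·(-12.3−10) = -3.3450
  Pd branch = 1.77·Pd^0.52·e^(0.02·RH+f) = 1.933 μm/a
  Cl⁻ term: 0.102·644.3^0.62·exp(0.033·63+0.04·-12.3) = 27.51
  r_corr = 1.933 + 27.51 = 29.44 μm/a
ISO 9224: D(t) = r_corr · t^b with b = 0.523 (carbon steel, B1)
  D(8) = 29.44 × 8^0.523 = 29.44 × 2.967 = 87.35 μm

D(8) = 87.4 μm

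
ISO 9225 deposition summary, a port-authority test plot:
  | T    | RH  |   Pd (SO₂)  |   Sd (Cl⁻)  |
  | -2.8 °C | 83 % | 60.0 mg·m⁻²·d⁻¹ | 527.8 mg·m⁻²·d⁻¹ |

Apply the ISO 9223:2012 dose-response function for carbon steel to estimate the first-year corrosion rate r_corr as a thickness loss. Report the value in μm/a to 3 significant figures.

carbon steel: T≤10 °C ⇒ hinge +0.150·(-2.8−10) = -1.9200
  sulphur-dioxide contribution → 11.47 μm/a
  chloride contribution → 68.77 μm/a
  total first-year rate 80.25 μm/a

r_corr = 80.2 μm/a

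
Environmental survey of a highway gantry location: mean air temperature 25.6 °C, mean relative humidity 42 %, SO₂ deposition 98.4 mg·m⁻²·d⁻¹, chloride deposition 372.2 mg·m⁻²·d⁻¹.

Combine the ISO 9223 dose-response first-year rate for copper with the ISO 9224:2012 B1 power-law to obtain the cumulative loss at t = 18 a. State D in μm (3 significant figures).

D(18) = 5.95 μm

copper: T>10 °C ⇒ hinge -0.080·(25.6−10) = -1.2480
  SO₂ term: 0.0053·98.4^0.26·exp(0.059·42-1.2480) = 0.05979
  Sd branch = 0.01025·Sd^0.27·e^(0.036·RH+0.049·T) = 0.8059 μm/a
  r_corr = 0.05979 + 0.8059 = 0.8657 μm/a
Long-term exponent b (ISO 9224 Table 2, B1) = 0.667
  D(18) = 0.8657 × 18^0.667 = 0.8657 × 6.875 = 5.951 μm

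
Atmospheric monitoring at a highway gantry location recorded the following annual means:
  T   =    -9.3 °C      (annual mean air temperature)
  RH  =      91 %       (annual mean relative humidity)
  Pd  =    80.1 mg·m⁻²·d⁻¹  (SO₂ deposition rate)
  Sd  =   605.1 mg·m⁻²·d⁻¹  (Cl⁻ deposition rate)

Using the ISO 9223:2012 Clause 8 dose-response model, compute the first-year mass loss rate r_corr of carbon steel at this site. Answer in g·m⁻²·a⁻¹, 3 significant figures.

carbon steel: f(T) = +0.150·(T−10) [T≤10 °C] = -2.8950
  SO₂ term: 1.77·80.1^0.52·exp(0.02·91-2.8950) = 5.902
  Sd branch = 0.102·Sd^0.62·e^(0.033·RH+0.04·T) = 75.16 μm/a
  sum: 5.902 + 75.16 → r_corr = 81.06 μm/a
Convert to mass loss: 81.06 μm/a × 7.85 g/cm³ = 636.3 g·m⁻²·a⁻¹

r_corr = 636 g·m⁻²·a⁻¹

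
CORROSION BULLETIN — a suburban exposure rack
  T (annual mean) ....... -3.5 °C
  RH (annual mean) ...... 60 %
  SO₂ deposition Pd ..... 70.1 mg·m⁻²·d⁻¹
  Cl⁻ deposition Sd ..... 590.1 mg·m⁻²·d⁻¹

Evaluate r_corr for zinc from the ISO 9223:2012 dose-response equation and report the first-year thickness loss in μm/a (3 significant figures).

zinc: f(T) = +0.038·(T−10) [T≤10 °C] = -0.5130
  Pd branch = 0.0129·Pd^0.44·e^(0.046·RH+f) = 0.7917 μm/a
  Cl⁻ term: 0.0175·590.1^0.57·exp(0.008·60+0.085·-3.5) = 0.7975
  sum: 0.7917 + 0.7975 → r_corr = 1.589 μm/a

r_corr = 1.59 μm/a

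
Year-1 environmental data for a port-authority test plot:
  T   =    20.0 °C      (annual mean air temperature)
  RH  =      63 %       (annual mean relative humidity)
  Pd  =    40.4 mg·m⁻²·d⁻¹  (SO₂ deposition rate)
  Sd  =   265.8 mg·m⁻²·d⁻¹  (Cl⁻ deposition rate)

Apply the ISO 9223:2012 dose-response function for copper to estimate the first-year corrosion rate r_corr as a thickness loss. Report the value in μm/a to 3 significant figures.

copper: T>10 °C ⇒ hinge -0.080·(20.0−10) = -0.8000
  SO₂ term: 0.0053·40.4^0.26·exp(0.059·63-0.8000) = 0.2563
  Cl⁻ term: 0.01025·265.8^0.27·exp(0.036·63+0.049·20.0) = 1.191
  sum: 0.2563 + 1.191 → r_corr = 1.447 μm/a

r_corr = 1.45 μm/a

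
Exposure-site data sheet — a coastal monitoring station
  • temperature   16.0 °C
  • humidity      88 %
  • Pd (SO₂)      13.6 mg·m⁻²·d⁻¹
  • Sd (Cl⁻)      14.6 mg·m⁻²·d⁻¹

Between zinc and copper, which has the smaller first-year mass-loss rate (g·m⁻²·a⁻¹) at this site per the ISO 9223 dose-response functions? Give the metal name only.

zinc

zinc: T>10 °C ⇒ hinge -0.071·(16.0−10) = -0.4260
  SO₂ term: 0.0129·13.6^0.44·exp(0.046·88-0.4260) = 1.522
  Cl⁻ term: 0.0175·14.6^0.57·exp(0.008·88+0.085·16.0) = 0.6355
  r_corr = 1.522 + 0.6355 = 2.157 μm/a
  mass loss = 2.157 μm/a × 7.14 g/cm³ = 15.4 g·m⁻²·a⁻¹
copper: temperature factor f = -0.080·(6.0) = -0.4800
  Pd branch = 0.0053·Pd^0.26·e^(0.059·RH+f) = 1.162 μm/a
  Sd branch = 0.01025·Sd^0.27·e^(0.036·RH+0.049·T) = 1.1 μm/a
  r_corr = 1.162 + 1.1 = 2.263 μm/a
  mass loss = 2.263 μm/a × 8.96 g/cm³ = 20.27 g·m⁻²·a⁻¹
Ordering by g·m⁻²·a⁻¹: copper (20.3) > zinc (15.4)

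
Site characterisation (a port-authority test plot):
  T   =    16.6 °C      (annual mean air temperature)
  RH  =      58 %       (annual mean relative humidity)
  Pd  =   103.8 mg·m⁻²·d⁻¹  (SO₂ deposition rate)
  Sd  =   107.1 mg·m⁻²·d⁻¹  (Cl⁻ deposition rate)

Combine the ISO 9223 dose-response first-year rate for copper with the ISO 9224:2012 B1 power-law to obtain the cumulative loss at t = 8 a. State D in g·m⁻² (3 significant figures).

D(8) = 35.1 g·m⁻²

copper: temperature factor f = -0.080·(6.6) = -0.5280
  SO₂ term: 0.0053·103.8^0.26·exp(0.059·58-0.5280) = 0.3201
  Cl⁻ term: 0.01025·107.1^0.27·exp(0.036·58+0.049·16.6) = 0.6589
  sum: 0.3201 + 0.6589 → r_corr = 0.9791 μm/a
Long-term exponent b (ISO 9224 Table 2, B1) = 0.667
  D(8) = 0.9791 × 8^0.667 = 0.9791 × 4.003 = 3.919 μm
  Mass loss = 3.919 μm × 8.96 g/cm³ = 35.11 g·m⁻²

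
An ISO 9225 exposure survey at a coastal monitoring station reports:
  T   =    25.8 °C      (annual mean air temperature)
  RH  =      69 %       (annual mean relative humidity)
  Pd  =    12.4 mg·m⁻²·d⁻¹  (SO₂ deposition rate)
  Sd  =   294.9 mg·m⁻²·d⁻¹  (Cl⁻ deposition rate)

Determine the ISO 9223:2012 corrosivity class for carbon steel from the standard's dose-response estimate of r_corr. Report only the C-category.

C5

carbon steel: T>10 °C ⇒ hinge -0.054·(25.8−10) = -0.8532
  sulphur-dioxide contribution → 11.1 μm/a
  chloride contribution → 94.82 μm/a
  total first-year rate 105.9 μm/a
Category bounds: 80…200 μm/a bracket r_corr ⇒ C5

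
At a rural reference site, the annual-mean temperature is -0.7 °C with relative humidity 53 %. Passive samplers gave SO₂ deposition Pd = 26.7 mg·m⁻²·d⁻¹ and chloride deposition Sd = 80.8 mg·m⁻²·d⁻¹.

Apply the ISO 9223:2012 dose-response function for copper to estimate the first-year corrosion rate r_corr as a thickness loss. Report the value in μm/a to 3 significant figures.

r_corr = 0.292 μm/a

copper: temperature factor f = +0.126·(-10.7) = -1.3482
  Pd branch = 0.0053·Pd^0.26·e^(0.059·RH+f) = 0.07374 μm/a
  Sd branch = 0.01025·Sd^0.27·e^(0.036·RH+0.049·T) = 0.2185 μm/a
  sum: 0.07374 + 0.2185 → r_corr = 0.2922 μm/a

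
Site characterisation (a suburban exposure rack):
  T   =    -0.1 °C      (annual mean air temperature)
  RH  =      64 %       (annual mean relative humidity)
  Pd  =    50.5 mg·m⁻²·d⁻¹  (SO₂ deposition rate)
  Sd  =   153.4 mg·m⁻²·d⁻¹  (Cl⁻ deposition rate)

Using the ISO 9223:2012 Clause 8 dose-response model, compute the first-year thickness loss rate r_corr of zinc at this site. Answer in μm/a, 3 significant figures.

r_corr = 1.45 μm/a

zinc: temperature factor f = +0.038·(-10.1) = -0.3838
  Pd branch = 0.0129·Pd^0.44·e^(0.046·RH+f) = 0.9374 μm/a
  Cl⁻ term: 0.0175·153.4^0.57·exp(0.008·64+0.085·-0.1) = 0.5101
  sum: 0.9374 + 0.5101 → r_corr = 1.447 μm/a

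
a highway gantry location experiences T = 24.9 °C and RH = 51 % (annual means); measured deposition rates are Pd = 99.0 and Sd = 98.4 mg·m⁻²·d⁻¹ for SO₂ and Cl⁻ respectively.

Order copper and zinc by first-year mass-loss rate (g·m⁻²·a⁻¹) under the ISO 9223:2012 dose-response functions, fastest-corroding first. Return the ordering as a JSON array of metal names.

copper: T>10 °C ⇒ hinge -0.080·(24.9−10) = -1.1920
  sulphur-dioxide contribution → 0.1077 μm/a
  chloride contribution → 0.7518 μm/a
  total first-year rate 0.8595 μm/a
  mass loss = 0.8595 μm/a × 8.96 g/cm³ = 7.701 g·m⁻²·a⁻¹
zinc: f(T) = -0.071·(T−10) [T>10 °C] = -1.0579
  sulphur-dioxide contribution → 0.3533 μm/a
  chloride contribution → 2.988 μm/a
  total first-year rate 3.342 μm/a
  mass loss = 3.342 μm/a × 7.14 g/cm³ = 23.86 g·m⁻²·a⁻¹
Ordering by g·m⁻²·a⁻¹: zinc (23.9) > copper (7.7)

["zinc", "copper"]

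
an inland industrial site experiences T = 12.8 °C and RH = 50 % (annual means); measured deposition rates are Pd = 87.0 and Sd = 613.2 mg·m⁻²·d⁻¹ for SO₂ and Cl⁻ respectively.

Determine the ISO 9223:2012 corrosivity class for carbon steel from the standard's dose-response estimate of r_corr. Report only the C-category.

carbon steel: f(T) = -0.054·(T−10) [T>10 °C] = -0.1512
  Pd branch = 1.77·Pd^0.52·e^(0.02·RH+f) = 42.18 μm/a
  Sd branch = 0.102·Sd^0.62·e^(0.033·RH+0.04·T) = 47.41 μm/a
  sum: 42.18 + 47.41 → r_corr = 89.59 μm/a
89.6 μm/a falls in (80, 200] for carbon steel → category C5

C5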